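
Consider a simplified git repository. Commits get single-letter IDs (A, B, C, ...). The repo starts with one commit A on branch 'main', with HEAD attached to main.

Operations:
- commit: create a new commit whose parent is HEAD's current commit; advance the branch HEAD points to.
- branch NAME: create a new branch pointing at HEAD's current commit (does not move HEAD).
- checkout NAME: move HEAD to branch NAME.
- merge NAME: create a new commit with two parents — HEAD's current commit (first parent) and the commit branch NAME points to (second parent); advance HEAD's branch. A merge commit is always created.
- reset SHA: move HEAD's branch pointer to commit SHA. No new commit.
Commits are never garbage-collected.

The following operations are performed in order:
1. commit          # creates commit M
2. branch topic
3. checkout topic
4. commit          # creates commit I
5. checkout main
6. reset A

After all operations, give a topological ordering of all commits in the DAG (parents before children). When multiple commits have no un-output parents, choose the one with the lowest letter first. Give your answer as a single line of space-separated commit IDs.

Answer: A M I

Derivation:
After op 1 (commit): HEAD=main@M [main=M]
After op 2 (branch): HEAD=main@M [main=M topic=M]
After op 3 (checkout): HEAD=topic@M [main=M topic=M]
After op 4 (commit): HEAD=topic@I [main=M topic=I]
After op 5 (checkout): HEAD=main@M [main=M topic=I]
After op 6 (reset): HEAD=main@A [main=A topic=I]
commit A: parents=[]
commit I: parents=['M']
commit M: parents=['A']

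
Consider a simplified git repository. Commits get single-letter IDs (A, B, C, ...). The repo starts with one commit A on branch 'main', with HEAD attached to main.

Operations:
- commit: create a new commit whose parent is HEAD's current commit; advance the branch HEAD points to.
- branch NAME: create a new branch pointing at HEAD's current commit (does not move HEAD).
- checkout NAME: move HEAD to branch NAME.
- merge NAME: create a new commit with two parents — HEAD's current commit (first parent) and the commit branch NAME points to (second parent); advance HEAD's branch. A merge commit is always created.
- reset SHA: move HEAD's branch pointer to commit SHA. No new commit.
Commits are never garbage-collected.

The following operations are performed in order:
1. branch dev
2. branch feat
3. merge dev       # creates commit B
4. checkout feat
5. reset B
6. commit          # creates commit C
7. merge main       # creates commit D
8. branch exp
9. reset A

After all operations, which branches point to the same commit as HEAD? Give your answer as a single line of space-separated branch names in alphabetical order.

After op 1 (branch): HEAD=main@A [dev=A main=A]
After op 2 (branch): HEAD=main@A [dev=A feat=A main=A]
After op 3 (merge): HEAD=main@B [dev=A feat=A main=B]
After op 4 (checkout): HEAD=feat@A [dev=A feat=A main=B]
After op 5 (reset): HEAD=feat@B [dev=A feat=B main=B]
After op 6 (commit): HEAD=feat@C [dev=A feat=C main=B]
After op 7 (merge): HEAD=feat@D [dev=A feat=D main=B]
After op 8 (branch): HEAD=feat@D [dev=A exp=D feat=D main=B]
After op 9 (reset): HEAD=feat@A [dev=A exp=D feat=A main=B]

Answer: dev feat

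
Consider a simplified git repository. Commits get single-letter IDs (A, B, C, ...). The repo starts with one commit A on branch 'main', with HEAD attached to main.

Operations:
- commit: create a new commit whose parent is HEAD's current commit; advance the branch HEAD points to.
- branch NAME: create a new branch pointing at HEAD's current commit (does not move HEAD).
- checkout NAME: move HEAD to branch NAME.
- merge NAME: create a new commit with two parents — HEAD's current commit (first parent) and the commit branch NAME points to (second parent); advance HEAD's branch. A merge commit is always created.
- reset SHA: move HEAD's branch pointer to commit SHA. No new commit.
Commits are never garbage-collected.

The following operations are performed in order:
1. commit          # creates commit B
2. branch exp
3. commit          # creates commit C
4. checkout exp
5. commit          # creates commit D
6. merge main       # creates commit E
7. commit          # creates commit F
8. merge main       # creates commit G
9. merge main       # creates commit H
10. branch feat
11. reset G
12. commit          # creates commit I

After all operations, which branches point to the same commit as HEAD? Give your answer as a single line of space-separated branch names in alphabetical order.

After op 1 (commit): HEAD=main@B [main=B]
After op 2 (branch): HEAD=main@B [exp=B main=B]
After op 3 (commit): HEAD=main@C [exp=B main=C]
After op 4 (checkout): HEAD=exp@B [exp=B main=C]
After op 5 (commit): HEAD=exp@D [exp=D main=C]
After op 6 (merge): HEAD=exp@E [exp=E main=C]
After op 7 (commit): HEAD=exp@F [exp=F main=C]
After op 8 (merge): HEAD=exp@G [exp=G main=C]
After op 9 (merge): HEAD=exp@H [exp=H main=C]
After op 10 (branch): HEAD=exp@H [exp=H feat=H main=C]
After op 11 (reset): HEAD=exp@G [exp=G feat=H main=C]
After op 12 (commit): HEAD=exp@I [exp=I feat=H main=C]

Answer: exp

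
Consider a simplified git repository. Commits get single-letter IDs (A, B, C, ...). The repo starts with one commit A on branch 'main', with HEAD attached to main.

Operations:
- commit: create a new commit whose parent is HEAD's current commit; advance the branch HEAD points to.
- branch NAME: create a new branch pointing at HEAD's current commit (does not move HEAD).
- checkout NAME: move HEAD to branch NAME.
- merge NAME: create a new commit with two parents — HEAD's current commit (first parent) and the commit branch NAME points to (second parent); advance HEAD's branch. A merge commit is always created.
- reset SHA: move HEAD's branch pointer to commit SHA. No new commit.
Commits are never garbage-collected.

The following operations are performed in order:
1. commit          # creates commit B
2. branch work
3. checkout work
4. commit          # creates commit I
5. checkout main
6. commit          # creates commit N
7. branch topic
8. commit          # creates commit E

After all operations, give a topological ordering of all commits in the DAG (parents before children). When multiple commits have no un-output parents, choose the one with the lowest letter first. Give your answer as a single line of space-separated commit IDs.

After op 1 (commit): HEAD=main@B [main=B]
After op 2 (branch): HEAD=main@B [main=B work=B]
After op 3 (checkout): HEAD=work@B [main=B work=B]
After op 4 (commit): HEAD=work@I [main=B work=I]
After op 5 (checkout): HEAD=main@B [main=B work=I]
After op 6 (commit): HEAD=main@N [main=N work=I]
After op 7 (branch): HEAD=main@N [main=N topic=N work=I]
After op 8 (commit): HEAD=main@E [main=E topic=N work=I]
commit A: parents=[]
commit B: parents=['A']
commit E: parents=['N']
commit I: parents=['B']
commit N: parents=['B']

Answer: A B I N E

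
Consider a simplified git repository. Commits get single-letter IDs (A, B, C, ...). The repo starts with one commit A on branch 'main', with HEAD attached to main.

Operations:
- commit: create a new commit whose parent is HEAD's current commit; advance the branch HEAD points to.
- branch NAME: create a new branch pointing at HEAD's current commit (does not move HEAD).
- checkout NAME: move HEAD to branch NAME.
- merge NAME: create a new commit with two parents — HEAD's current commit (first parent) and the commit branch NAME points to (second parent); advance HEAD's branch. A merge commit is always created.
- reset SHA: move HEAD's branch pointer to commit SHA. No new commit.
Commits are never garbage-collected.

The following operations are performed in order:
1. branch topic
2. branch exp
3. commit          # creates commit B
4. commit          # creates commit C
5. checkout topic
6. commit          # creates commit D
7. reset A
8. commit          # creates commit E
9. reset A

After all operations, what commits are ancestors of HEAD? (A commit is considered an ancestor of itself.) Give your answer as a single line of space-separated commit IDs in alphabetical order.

Answer: A

Derivation:
After op 1 (branch): HEAD=main@A [main=A topic=A]
After op 2 (branch): HEAD=main@A [exp=A main=A topic=A]
After op 3 (commit): HEAD=main@B [exp=A main=B topic=A]
After op 4 (commit): HEAD=main@C [exp=A main=C topic=A]
After op 5 (checkout): HEAD=topic@A [exp=A main=C topic=A]
After op 6 (commit): HEAD=topic@D [exp=A main=C topic=D]
After op 7 (reset): HEAD=topic@A [exp=A main=C topic=A]
After op 8 (commit): HEAD=topic@E [exp=A main=C topic=E]
After op 9 (reset): HEAD=topic@A [exp=A main=C topic=A]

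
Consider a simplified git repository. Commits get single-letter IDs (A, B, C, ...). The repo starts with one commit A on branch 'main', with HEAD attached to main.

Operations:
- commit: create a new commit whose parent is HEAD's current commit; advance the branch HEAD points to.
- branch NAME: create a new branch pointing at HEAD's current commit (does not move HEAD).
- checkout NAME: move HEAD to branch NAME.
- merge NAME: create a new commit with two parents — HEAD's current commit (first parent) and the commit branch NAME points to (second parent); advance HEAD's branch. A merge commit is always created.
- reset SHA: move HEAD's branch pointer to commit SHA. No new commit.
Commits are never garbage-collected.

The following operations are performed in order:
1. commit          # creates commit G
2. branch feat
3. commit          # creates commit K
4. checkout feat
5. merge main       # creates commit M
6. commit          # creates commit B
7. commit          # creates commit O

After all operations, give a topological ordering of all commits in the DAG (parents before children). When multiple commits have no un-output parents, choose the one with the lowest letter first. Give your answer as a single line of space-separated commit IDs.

Answer: A G K M B O

Derivation:
After op 1 (commit): HEAD=main@G [main=G]
After op 2 (branch): HEAD=main@G [feat=G main=G]
After op 3 (commit): HEAD=main@K [feat=G main=K]
After op 4 (checkout): HEAD=feat@G [feat=G main=K]
After op 5 (merge): HEAD=feat@M [feat=M main=K]
After op 6 (commit): HEAD=feat@B [feat=B main=K]
After op 7 (commit): HEAD=feat@O [feat=O main=K]
commit A: parents=[]
commit B: parents=['M']
commit G: parents=['A']
commit K: parents=['G']
commit M: parents=['G', 'K']
commit O: parents=['B']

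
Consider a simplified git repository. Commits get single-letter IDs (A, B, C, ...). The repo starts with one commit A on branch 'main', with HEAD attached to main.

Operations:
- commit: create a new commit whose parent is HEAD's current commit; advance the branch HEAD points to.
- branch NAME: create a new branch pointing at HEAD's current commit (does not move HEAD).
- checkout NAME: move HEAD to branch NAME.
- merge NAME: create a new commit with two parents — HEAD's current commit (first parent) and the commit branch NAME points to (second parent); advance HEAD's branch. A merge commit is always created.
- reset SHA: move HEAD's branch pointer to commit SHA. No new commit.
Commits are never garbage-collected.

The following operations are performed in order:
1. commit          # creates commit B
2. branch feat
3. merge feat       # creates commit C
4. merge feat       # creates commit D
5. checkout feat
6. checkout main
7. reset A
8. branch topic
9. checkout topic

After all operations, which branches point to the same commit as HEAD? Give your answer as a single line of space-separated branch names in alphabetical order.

Answer: main topic

Derivation:
After op 1 (commit): HEAD=main@B [main=B]
After op 2 (branch): HEAD=main@B [feat=B main=B]
After op 3 (merge): HEAD=main@C [feat=B main=C]
After op 4 (merge): HEAD=main@D [feat=B main=D]
After op 5 (checkout): HEAD=feat@B [feat=B main=D]
After op 6 (checkout): HEAD=main@D [feat=B main=D]
After op 7 (reset): HEAD=main@A [feat=B main=A]
After op 8 (branch): HEAD=main@A [feat=B main=A topic=A]
After op 9 (checkout): HEAD=topic@A [feat=B main=A topic=A]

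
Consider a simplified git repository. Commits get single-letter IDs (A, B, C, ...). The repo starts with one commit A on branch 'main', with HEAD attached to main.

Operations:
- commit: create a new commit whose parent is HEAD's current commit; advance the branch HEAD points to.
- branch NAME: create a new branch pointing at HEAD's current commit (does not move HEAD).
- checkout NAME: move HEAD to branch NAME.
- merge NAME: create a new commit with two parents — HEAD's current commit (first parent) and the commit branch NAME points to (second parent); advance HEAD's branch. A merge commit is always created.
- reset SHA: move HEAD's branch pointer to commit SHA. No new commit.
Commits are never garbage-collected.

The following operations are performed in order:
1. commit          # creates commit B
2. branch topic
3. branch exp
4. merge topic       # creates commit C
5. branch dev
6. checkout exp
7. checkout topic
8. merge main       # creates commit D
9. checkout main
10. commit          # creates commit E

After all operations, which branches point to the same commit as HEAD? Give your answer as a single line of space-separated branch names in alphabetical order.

Answer: main

Derivation:
After op 1 (commit): HEAD=main@B [main=B]
After op 2 (branch): HEAD=main@B [main=B topic=B]
After op 3 (branch): HEAD=main@B [exp=B main=B topic=B]
After op 4 (merge): HEAD=main@C [exp=B main=C topic=B]
After op 5 (branch): HEAD=main@C [dev=C exp=B main=C topic=B]
After op 6 (checkout): HEAD=exp@B [dev=C exp=B main=C topic=B]
After op 7 (checkout): HEAD=topic@B [dev=C exp=B main=C topic=B]
After op 8 (merge): HEAD=topic@D [dev=C exp=B main=C topic=D]
After op 9 (checkout): HEAD=main@C [dev=C exp=B main=C topic=D]
After op 10 (commit): HEAD=main@E [dev=C exp=B main=E topic=D]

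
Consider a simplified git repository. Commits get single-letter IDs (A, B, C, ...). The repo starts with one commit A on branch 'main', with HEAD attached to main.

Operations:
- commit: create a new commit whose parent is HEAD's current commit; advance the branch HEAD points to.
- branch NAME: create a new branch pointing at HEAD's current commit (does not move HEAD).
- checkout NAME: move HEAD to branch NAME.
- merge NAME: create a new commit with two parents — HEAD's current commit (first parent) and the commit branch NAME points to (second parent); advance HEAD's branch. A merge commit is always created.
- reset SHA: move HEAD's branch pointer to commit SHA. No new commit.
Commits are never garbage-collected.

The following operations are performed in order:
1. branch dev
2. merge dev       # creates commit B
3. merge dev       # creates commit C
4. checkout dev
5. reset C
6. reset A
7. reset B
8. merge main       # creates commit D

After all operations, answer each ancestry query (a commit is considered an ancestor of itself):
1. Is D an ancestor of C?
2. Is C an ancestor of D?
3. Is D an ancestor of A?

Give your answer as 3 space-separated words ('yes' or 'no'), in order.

Answer: no yes no

Derivation:
After op 1 (branch): HEAD=main@A [dev=A main=A]
After op 2 (merge): HEAD=main@B [dev=A main=B]
After op 3 (merge): HEAD=main@C [dev=A main=C]
After op 4 (checkout): HEAD=dev@A [dev=A main=C]
After op 5 (reset): HEAD=dev@C [dev=C main=C]
After op 6 (reset): HEAD=dev@A [dev=A main=C]
After op 7 (reset): HEAD=dev@B [dev=B main=C]
After op 8 (merge): HEAD=dev@D [dev=D main=C]
ancestors(C) = {A,B,C}; D in? no
ancestors(D) = {A,B,C,D}; C in? yes
ancestors(A) = {A}; D in? no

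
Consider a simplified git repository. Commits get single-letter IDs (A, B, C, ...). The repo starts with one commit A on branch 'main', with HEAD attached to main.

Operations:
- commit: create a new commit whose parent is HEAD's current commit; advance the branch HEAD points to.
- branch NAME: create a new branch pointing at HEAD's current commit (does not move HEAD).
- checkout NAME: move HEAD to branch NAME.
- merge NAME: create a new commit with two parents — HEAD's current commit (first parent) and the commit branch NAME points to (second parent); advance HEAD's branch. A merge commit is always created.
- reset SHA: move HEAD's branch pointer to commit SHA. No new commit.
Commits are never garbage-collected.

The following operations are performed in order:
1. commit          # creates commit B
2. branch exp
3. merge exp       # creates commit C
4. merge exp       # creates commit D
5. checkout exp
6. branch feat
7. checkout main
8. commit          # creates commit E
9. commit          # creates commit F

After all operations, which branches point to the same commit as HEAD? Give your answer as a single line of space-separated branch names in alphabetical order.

Answer: main

Derivation:
After op 1 (commit): HEAD=main@B [main=B]
After op 2 (branch): HEAD=main@B [exp=B main=B]
After op 3 (merge): HEAD=main@C [exp=B main=C]
After op 4 (merge): HEAD=main@D [exp=B main=D]
After op 5 (checkout): HEAD=exp@B [exp=B main=D]
After op 6 (branch): HEAD=exp@B [exp=B feat=B main=D]
After op 7 (checkout): HEAD=main@D [exp=B feat=B main=D]
After op 8 (commit): HEAD=main@E [exp=B feat=B main=E]
After op 9 (commit): HEAD=main@F [exp=B feat=B main=F]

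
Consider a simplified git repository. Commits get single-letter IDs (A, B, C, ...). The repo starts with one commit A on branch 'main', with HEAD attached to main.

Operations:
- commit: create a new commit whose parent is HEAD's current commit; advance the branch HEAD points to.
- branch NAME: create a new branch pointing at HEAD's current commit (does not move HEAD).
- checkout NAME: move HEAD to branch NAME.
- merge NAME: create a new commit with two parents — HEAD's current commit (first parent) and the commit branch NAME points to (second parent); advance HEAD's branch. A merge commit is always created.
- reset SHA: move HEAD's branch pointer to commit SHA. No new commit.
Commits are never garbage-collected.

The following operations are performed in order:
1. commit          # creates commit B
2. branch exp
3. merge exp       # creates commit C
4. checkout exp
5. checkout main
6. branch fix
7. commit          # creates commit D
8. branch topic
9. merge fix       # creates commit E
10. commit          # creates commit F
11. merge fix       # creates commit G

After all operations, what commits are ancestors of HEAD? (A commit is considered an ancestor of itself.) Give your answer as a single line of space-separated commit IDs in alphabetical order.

After op 1 (commit): HEAD=main@B [main=B]
After op 2 (branch): HEAD=main@B [exp=B main=B]
After op 3 (merge): HEAD=main@C [exp=B main=C]
After op 4 (checkout): HEAD=exp@B [exp=B main=C]
After op 5 (checkout): HEAD=main@C [exp=B main=C]
After op 6 (branch): HEAD=main@C [exp=B fix=C main=C]
After op 7 (commit): HEAD=main@D [exp=B fix=C main=D]
After op 8 (branch): HEAD=main@D [exp=B fix=C main=D topic=D]
After op 9 (merge): HEAD=main@E [exp=B fix=C main=E topic=D]
After op 10 (commit): HEAD=main@F [exp=B fix=C main=F topic=D]
After op 11 (merge): HEAD=main@G [exp=B fix=C main=G topic=D]

Answer: A B C D E F G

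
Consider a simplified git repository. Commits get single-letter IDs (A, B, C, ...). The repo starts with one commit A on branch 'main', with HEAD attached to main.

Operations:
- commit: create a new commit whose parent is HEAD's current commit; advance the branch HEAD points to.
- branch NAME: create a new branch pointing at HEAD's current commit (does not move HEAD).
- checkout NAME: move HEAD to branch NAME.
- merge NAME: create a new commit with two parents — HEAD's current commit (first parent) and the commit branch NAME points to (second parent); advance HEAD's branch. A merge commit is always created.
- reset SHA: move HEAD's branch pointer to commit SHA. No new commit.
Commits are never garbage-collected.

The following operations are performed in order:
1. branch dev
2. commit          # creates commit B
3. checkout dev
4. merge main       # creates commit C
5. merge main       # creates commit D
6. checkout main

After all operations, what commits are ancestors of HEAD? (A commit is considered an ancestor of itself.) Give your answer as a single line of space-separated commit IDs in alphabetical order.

Answer: A B

Derivation:
After op 1 (branch): HEAD=main@A [dev=A main=A]
After op 2 (commit): HEAD=main@B [dev=A main=B]
After op 3 (checkout): HEAD=dev@A [dev=A main=B]
After op 4 (merge): HEAD=dev@C [dev=C main=B]
After op 5 (merge): HEAD=dev@D [dev=D main=B]
After op 6 (checkout): HEAD=main@B [dev=D main=B]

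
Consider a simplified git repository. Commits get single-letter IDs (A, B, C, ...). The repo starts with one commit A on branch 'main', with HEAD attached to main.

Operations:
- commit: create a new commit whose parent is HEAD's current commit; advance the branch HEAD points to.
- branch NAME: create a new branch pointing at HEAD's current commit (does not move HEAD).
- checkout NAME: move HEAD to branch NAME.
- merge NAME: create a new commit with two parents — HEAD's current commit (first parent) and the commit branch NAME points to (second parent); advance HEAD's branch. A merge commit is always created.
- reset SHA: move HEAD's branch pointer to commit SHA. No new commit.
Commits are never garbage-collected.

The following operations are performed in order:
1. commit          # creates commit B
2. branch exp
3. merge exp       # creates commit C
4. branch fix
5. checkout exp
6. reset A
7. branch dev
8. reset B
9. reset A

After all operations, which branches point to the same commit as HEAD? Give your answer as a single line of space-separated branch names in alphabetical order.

Answer: dev exp

Derivation:
After op 1 (commit): HEAD=main@B [main=B]
After op 2 (branch): HEAD=main@B [exp=B main=B]
After op 3 (merge): HEAD=main@C [exp=B main=C]
After op 4 (branch): HEAD=main@C [exp=B fix=C main=C]
After op 5 (checkout): HEAD=exp@B [exp=B fix=C main=C]
After op 6 (reset): HEAD=exp@A [exp=A fix=C main=C]
After op 7 (branch): HEAD=exp@A [dev=A exp=A fix=C main=C]
After op 8 (reset): HEAD=exp@B [dev=A exp=B fix=C main=C]
After op 9 (reset): HEAD=exp@A [dev=A exp=A fix=C main=C]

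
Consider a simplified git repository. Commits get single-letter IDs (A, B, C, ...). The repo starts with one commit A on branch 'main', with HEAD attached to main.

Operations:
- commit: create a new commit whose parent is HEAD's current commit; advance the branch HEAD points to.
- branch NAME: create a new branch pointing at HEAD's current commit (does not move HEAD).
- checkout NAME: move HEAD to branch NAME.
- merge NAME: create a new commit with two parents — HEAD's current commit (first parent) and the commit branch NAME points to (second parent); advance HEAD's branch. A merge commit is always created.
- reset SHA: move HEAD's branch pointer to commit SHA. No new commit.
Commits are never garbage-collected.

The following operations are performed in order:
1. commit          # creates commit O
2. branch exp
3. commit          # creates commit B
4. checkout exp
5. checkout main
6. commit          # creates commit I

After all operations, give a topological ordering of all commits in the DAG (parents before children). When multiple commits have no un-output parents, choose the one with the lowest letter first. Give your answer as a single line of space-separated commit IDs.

Answer: A O B I

Derivation:
After op 1 (commit): HEAD=main@O [main=O]
After op 2 (branch): HEAD=main@O [exp=O main=O]
After op 3 (commit): HEAD=main@B [exp=O main=B]
After op 4 (checkout): HEAD=exp@O [exp=O main=B]
After op 5 (checkout): HEAD=main@B [exp=O main=B]
After op 6 (commit): HEAD=main@I [exp=O main=I]
commit A: parents=[]
commit B: parents=['O']
commit I: parents=['B']
commit O: parents=['A']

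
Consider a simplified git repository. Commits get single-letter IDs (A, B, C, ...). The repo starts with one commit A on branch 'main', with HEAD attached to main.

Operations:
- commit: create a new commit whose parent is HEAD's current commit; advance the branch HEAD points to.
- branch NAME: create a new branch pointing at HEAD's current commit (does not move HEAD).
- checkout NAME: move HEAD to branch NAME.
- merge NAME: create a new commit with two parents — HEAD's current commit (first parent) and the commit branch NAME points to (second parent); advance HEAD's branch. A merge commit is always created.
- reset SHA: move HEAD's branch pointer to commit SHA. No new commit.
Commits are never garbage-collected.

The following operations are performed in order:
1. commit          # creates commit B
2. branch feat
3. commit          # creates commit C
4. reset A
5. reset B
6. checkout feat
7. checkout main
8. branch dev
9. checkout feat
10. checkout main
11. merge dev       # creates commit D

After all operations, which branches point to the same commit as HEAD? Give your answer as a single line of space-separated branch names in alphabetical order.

After op 1 (commit): HEAD=main@B [main=B]
After op 2 (branch): HEAD=main@B [feat=B main=B]
After op 3 (commit): HEAD=main@C [feat=B main=C]
After op 4 (reset): HEAD=main@A [feat=B main=A]
After op 5 (reset): HEAD=main@B [feat=B main=B]
After op 6 (checkout): HEAD=feat@B [feat=B main=B]
After op 7 (checkout): HEAD=main@B [feat=B main=B]
After op 8 (branch): HEAD=main@B [dev=B feat=B main=B]
After op 9 (checkout): HEAD=feat@B [dev=B feat=B main=B]
After op 10 (checkout): HEAD=main@B [dev=B feat=B main=B]
After op 11 (merge): HEAD=main@D [dev=B feat=B main=D]

Answer: main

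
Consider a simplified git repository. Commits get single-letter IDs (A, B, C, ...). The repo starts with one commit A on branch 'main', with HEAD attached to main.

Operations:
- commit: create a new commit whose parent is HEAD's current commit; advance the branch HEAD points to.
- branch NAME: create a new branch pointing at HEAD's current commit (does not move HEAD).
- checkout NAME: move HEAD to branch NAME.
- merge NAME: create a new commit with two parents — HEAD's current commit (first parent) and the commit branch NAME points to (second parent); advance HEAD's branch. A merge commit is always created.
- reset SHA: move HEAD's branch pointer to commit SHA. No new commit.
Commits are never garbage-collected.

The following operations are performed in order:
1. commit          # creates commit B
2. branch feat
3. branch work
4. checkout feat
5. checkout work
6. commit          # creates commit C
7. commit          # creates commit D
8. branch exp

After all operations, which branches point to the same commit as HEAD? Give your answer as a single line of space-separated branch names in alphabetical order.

Answer: exp work

Derivation:
After op 1 (commit): HEAD=main@B [main=B]
After op 2 (branch): HEAD=main@B [feat=B main=B]
After op 3 (branch): HEAD=main@B [feat=B main=B work=B]
After op 4 (checkout): HEAD=feat@B [feat=B main=B work=B]
After op 5 (checkout): HEAD=work@B [feat=B main=B work=B]
After op 6 (commit): HEAD=work@C [feat=B main=B work=C]
After op 7 (commit): HEAD=work@D [feat=B main=B work=D]
After op 8 (branch): HEAD=work@D [exp=D feat=B main=B work=D]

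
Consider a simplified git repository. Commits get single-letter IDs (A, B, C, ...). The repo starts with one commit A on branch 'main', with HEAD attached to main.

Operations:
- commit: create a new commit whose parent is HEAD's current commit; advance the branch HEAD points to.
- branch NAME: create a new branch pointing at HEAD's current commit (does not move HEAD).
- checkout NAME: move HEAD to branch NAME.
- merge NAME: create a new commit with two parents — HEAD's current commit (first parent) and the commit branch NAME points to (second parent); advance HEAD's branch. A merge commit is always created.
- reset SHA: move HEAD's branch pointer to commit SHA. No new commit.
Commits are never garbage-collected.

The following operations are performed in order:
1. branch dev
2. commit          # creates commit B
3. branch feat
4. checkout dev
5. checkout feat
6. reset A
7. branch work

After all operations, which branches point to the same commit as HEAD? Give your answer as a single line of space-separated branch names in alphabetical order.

Answer: dev feat work

Derivation:
After op 1 (branch): HEAD=main@A [dev=A main=A]
After op 2 (commit): HEAD=main@B [dev=A main=B]
After op 3 (branch): HEAD=main@B [dev=A feat=B main=B]
After op 4 (checkout): HEAD=dev@A [dev=A feat=B main=B]
After op 5 (checkout): HEAD=feat@B [dev=A feat=B main=B]
After op 6 (reset): HEAD=feat@A [dev=A feat=A main=B]
After op 7 (branch): HEAD=feat@A [dev=A feat=A main=B work=A]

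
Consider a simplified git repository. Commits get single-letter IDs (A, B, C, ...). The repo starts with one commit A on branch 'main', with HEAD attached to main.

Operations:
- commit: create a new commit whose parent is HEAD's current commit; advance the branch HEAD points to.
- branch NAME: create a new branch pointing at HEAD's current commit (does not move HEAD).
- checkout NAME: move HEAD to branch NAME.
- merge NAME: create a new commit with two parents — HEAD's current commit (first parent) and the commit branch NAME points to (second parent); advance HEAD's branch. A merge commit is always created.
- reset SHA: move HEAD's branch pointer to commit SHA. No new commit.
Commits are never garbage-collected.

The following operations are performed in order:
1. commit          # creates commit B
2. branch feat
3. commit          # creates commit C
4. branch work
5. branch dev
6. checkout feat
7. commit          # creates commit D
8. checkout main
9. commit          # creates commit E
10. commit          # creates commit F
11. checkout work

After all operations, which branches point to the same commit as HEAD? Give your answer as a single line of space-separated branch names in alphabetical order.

Answer: dev work

Derivation:
After op 1 (commit): HEAD=main@B [main=B]
After op 2 (branch): HEAD=main@B [feat=B main=B]
After op 3 (commit): HEAD=main@C [feat=B main=C]
After op 4 (branch): HEAD=main@C [feat=B main=C work=C]
After op 5 (branch): HEAD=main@C [dev=C feat=B main=C work=C]
After op 6 (checkout): HEAD=feat@B [dev=C feat=B main=C work=C]
After op 7 (commit): HEAD=feat@D [dev=C feat=D main=C work=C]
After op 8 (checkout): HEAD=main@C [dev=C feat=D main=C work=C]
After op 9 (commit): HEAD=main@E [dev=C feat=D main=E work=C]
After op 10 (commit): HEAD=main@F [dev=C feat=D main=F work=C]
After op 11 (checkout): HEAD=work@C [dev=C feat=D main=F work=C]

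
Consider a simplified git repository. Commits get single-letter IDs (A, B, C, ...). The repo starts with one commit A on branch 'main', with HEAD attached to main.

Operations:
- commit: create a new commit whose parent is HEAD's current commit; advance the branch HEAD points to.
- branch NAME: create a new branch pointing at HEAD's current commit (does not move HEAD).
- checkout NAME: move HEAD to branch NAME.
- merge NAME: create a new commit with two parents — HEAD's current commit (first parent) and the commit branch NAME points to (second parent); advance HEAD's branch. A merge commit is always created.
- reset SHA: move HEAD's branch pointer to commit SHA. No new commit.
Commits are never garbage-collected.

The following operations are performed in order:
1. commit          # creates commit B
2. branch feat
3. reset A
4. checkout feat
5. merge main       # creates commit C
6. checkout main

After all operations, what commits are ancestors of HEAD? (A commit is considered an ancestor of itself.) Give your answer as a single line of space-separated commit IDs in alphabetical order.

Answer: A

Derivation:
After op 1 (commit): HEAD=main@B [main=B]
After op 2 (branch): HEAD=main@B [feat=B main=B]
After op 3 (reset): HEAD=main@A [feat=B main=A]
After op 4 (checkout): HEAD=feat@B [feat=B main=A]
After op 5 (merge): HEAD=feat@C [feat=C main=A]
After op 6 (checkout): HEAD=main@A [feat=C main=A]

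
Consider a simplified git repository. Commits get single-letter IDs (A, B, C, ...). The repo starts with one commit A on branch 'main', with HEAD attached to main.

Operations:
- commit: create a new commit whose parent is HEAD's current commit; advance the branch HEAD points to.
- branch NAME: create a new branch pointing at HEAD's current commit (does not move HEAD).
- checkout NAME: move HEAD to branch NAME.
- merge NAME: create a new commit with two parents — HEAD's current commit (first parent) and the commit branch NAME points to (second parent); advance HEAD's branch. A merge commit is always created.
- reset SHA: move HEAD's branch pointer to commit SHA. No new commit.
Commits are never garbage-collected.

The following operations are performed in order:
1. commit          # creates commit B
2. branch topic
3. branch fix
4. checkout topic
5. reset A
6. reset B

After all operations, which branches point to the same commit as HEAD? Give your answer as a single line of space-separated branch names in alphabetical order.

Answer: fix main topic

Derivation:
After op 1 (commit): HEAD=main@B [main=B]
After op 2 (branch): HEAD=main@B [main=B topic=B]
After op 3 (branch): HEAD=main@B [fix=B main=B topic=B]
After op 4 (checkout): HEAD=topic@B [fix=B main=B topic=B]
After op 5 (reset): HEAD=topic@A [fix=B main=B topic=A]
After op 6 (reset): HEAD=topic@B [fix=B main=B topic=B]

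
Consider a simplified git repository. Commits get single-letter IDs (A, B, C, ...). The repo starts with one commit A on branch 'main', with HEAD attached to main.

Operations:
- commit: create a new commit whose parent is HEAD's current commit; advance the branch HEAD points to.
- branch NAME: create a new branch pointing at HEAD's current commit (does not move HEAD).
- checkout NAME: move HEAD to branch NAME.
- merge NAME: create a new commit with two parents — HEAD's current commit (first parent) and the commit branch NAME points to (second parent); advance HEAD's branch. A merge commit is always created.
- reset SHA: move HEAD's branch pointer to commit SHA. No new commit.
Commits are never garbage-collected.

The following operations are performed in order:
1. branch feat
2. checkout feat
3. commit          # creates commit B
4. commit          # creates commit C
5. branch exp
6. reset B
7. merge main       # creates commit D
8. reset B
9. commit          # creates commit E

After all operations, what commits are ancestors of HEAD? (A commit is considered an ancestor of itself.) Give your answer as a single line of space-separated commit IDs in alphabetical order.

After op 1 (branch): HEAD=main@A [feat=A main=A]
After op 2 (checkout): HEAD=feat@A [feat=A main=A]
After op 3 (commit): HEAD=feat@B [feat=B main=A]
After op 4 (commit): HEAD=feat@C [feat=C main=A]
After op 5 (branch): HEAD=feat@C [exp=C feat=C main=A]
After op 6 (reset): HEAD=feat@B [exp=C feat=B main=A]
After op 7 (merge): HEAD=feat@D [exp=C feat=D main=A]
After op 8 (reset): HEAD=feat@B [exp=C feat=B main=A]
After op 9 (commit): HEAD=feat@E [exp=C feat=E main=A]

Answer: A B E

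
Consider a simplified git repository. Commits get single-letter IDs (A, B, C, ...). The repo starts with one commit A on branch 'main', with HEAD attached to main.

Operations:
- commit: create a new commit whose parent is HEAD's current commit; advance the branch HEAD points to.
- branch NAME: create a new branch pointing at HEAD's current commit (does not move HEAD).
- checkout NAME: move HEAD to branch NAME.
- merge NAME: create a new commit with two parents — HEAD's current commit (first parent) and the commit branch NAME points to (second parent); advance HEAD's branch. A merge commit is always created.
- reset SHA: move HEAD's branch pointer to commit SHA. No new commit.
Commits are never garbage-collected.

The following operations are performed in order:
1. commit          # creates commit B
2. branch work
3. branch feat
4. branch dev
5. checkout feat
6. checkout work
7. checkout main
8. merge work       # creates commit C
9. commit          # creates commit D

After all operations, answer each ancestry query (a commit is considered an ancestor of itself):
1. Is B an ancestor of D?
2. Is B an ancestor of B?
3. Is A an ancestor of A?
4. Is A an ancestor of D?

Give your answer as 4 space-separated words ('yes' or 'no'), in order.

Answer: yes yes yes yes

Derivation:
After op 1 (commit): HEAD=main@B [main=B]
After op 2 (branch): HEAD=main@B [main=B work=B]
After op 3 (branch): HEAD=main@B [feat=B main=B work=B]
After op 4 (branch): HEAD=main@B [dev=B feat=B main=B work=B]
After op 5 (checkout): HEAD=feat@B [dev=B feat=B main=B work=B]
After op 6 (checkout): HEAD=work@B [dev=B feat=B main=B work=B]
After op 7 (checkout): HEAD=main@B [dev=B feat=B main=B work=B]
After op 8 (merge): HEAD=main@C [dev=B feat=B main=C work=B]
After op 9 (commit): HEAD=main@D [dev=B feat=B main=D work=B]
ancestors(D) = {A,B,C,D}; B in? yes
ancestors(B) = {A,B}; B in? yes
ancestors(A) = {A}; A in? yes
ancestors(D) = {A,B,C,D}; A in? yes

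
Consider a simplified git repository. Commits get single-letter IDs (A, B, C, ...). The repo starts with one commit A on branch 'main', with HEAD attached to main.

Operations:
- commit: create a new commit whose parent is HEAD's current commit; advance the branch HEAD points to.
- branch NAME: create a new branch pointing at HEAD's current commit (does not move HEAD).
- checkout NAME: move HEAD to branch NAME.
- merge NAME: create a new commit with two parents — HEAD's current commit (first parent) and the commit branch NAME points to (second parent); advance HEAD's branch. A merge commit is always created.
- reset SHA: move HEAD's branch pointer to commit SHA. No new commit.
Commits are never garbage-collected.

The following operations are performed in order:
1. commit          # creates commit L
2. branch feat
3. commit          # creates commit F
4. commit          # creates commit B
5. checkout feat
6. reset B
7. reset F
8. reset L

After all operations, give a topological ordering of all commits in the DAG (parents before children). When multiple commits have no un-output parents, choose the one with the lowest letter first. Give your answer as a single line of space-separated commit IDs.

Answer: A L F B

Derivation:
After op 1 (commit): HEAD=main@L [main=L]
After op 2 (branch): HEAD=main@L [feat=L main=L]
After op 3 (commit): HEAD=main@F [feat=L main=F]
After op 4 (commit): HEAD=main@B [feat=L main=B]
After op 5 (checkout): HEAD=feat@L [feat=L main=B]
After op 6 (reset): HEAD=feat@B [feat=B main=B]
After op 7 (reset): HEAD=feat@F [feat=F main=B]
After op 8 (reset): HEAD=feat@L [feat=L main=B]
commit A: parents=[]
commit B: parents=['F']
commit F: parents=['L']
commit L: parents=['A']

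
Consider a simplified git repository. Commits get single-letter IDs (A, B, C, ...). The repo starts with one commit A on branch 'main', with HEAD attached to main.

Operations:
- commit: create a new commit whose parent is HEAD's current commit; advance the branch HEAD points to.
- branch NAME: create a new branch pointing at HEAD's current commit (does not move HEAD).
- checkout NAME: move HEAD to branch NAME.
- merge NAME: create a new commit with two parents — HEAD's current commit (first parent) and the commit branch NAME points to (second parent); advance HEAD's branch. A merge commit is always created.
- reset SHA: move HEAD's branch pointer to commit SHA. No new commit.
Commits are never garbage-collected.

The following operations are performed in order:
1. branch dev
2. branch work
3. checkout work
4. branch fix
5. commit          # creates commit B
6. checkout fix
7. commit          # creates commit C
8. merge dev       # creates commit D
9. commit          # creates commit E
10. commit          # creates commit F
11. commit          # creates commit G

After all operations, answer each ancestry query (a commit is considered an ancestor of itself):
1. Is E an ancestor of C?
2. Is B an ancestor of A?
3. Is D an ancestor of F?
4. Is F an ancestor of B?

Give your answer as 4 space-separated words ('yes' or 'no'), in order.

Answer: no no yes no

Derivation:
After op 1 (branch): HEAD=main@A [dev=A main=A]
After op 2 (branch): HEAD=main@A [dev=A main=A work=A]
After op 3 (checkout): HEAD=work@A [dev=A main=A work=A]
After op 4 (branch): HEAD=work@A [dev=A fix=A main=A work=A]
After op 5 (commit): HEAD=work@B [dev=A fix=A main=A work=B]
After op 6 (checkout): HEAD=fix@A [dev=A fix=A main=A work=B]
After op 7 (commit): HEAD=fix@C [dev=A fix=C main=A work=B]
After op 8 (merge): HEAD=fix@D [dev=A fix=D main=A work=B]
After op 9 (commit): HEAD=fix@E [dev=A fix=E main=A work=B]
After op 10 (commit): HEAD=fix@F [dev=A fix=F main=A work=B]
After op 11 (commit): HEAD=fix@G [dev=A fix=G main=A work=B]
ancestors(C) = {A,C}; E in? no
ancestors(A) = {A}; B in? no
ancestors(F) = {A,C,D,E,F}; D in? yes
ancestors(B) = {A,B}; F in? no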